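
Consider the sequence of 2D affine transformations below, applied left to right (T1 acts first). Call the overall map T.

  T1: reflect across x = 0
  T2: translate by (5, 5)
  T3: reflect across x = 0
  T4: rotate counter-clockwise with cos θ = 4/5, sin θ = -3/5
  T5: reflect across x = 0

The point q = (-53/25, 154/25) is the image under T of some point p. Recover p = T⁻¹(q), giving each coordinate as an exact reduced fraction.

T1 = [-1 0 0; 0 1 0; 0 0 1]
T2·T1 = [-1 0 5; 0 1 5; 0 0 1]
T3·…·T1 = [1 0 -5; 0 1 5; 0 0 1]
T4·…·T1 = [4/5 3/5 -1; -3/5 4/5 7; 0 0 1]
T5·…·T1 = [-4/5 -3/5 1; -3/5 4/5 7; 0 0 1]
det M = -1; M⁻¹ = [-4/5 -3/5 5; -3/5 4/5 -5; 0 0 1]
M⁻¹ · (-53/25, 154/25)ᵀ = (3, 6/5)ᵀ

p = (3, 6/5)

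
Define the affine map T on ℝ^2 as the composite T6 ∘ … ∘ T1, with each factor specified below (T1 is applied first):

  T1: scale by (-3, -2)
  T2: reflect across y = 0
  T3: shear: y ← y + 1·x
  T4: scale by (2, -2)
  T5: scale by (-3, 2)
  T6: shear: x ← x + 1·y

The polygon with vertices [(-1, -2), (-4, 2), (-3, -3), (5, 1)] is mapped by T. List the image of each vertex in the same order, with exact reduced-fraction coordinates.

T1 scale by (-3, -2): (-1, -2) → (3, 4); (-4, 2) → (12, -4); (-3, -3) → (9, 6); (5, 1) → (-15, -2)
T2 reflect across y = 0: (3, 4) → (3, -4); (12, -4) → (12, 4); (9, 6) → (9, -6); (-15, -2) → (-15, 2)
T3 shear: y ← y + 1·x: (3, -4) → (3, -1); (12, 4) → (12, 16); (9, -6) → (9, 3); (-15, 2) → (-15, -13)
T4 scale by (2, -2): (3, -1) → (6, 2); (12, 16) → (24, -32); (9, 3) → (18, -6); (-15, -13) → (-30, 26)
T5 scale by (-3, 2): (6, 2) → (-18, 4); (24, -32) → (-72, -64); (18, -6) → (-54, -12); (-30, 26) → (90, 52)
T6 shear: x ← x + 1·y: (-18, 4) → (-14, 4); (-72, -64) → (-136, -64); (-54, -12) → (-66, -12); (90, 52) → (142, 52)

image vertices: (-14, 4), (-136, -64), (-66, -12), (142, 52)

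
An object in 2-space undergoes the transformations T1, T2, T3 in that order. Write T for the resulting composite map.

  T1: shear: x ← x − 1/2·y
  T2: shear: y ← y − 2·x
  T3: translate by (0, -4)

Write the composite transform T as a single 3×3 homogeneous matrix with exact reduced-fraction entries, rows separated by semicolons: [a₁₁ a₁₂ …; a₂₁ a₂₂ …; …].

T = [1 -1/2 0; -2 2 -4; 0 0 1]

T1 = [1 -1/2 0; 0 1 0; 0 0 1]
T2·T1 = [1 -1/2 0; -2 2 0; 0 0 1]
T3·…·T1 = [1 -1/2 0; -2 2 -4; 0 0 1]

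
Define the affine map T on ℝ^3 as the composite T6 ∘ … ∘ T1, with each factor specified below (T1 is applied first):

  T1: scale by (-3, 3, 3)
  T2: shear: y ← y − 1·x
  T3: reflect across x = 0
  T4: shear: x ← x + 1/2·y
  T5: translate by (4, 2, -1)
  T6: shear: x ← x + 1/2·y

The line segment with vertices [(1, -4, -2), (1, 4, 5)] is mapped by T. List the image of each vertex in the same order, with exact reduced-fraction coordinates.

T1 scale by (-3, 3, 3): (1, -4, -2) → (-3, -12, -6); (1, 4, 5) → (-3, 12, 15)
T2 shear: y ← y − 1·x: (-3, -12, -6) → (-3, -9, -6); (-3, 12, 15) → (-3, 15, 15)
T3 reflect across x = 0: (-3, -9, -6) → (3, -9, -6); (-3, 15, 15) → (3, 15, 15)
T4 shear: x ← x + 1/2·y: (3, -9, -6) → (-3/2, -9, -6); (3, 15, 15) → (21/2, 15, 15)
T5 translate by (4, 2, -1): (-3/2, -9, -6) → (5/2, -7, -7); (21/2, 15, 15) → (29/2, 17, 14)
T6 shear: x ← x + 1/2·y: (5/2, -7, -7) → (-1, -7, -7); (29/2, 17, 14) → (23, 17, 14)

image vertices: (-1, -7, -7), (23, 17, 14)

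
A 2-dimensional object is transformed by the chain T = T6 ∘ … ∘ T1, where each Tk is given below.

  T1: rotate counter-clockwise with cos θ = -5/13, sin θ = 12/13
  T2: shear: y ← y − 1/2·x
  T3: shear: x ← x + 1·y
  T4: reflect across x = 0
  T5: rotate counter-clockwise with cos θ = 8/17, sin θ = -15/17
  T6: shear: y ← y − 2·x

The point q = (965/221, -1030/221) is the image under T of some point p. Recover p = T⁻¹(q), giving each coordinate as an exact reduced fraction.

T1 = [-5/13 -12/13 0; 12/13 -5/13 0; 0 0 1]
T2·T1 = [-5/13 -12/13 0; 29/26 1/13 0; 0 0 1]
T3·…·T1 = [19/26 -11/13 0; 29/26 1/13 0; 0 0 1]
T4·…·T1 = [-19/26 11/13 0; 29/26 1/13 0; 0 0 1]
T5·…·T1 = [283/442 103/221 0; 517/442 -157/221 0; 0 0 1]
T6·…·T1 = [283/442 103/221 0; -49/442 -363/221 0; 0 0 1]
det M = -1; M⁻¹ = [363/221 103/221 0; -49/442 -283/442 0; 0 0 1]
M⁻¹ · (965/221, -1030/221)ᵀ = (5, 5/2)ᵀ

p = (5, 5/2)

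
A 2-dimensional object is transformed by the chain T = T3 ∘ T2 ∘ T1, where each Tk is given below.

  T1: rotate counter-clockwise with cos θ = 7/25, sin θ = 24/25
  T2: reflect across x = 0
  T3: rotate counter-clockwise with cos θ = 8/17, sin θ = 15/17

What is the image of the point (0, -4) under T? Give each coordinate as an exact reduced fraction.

T1 rotate counter-clockwise with cos θ = 7/25, sin θ = 24/25: (0, -4) → (96/25, -28/25)
T2 reflect across x = 0: (96/25, -28/25) → (-96/25, -28/25)
T3 rotate counter-clockwise with cos θ = 8/17, sin θ = 15/17: (-96/25, -28/25) → (-348/425, -1664/425)

T(p) = (-348/425, -1664/425)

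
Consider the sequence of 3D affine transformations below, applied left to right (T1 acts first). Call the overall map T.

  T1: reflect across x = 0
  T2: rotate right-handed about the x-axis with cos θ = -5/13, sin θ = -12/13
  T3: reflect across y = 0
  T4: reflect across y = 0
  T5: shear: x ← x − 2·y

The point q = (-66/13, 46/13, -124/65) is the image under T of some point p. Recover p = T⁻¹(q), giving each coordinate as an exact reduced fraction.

p = (-2, 2/5, 4)

T1 = [-1 0 0 0; 0 1 0 0; 0 0 1 0; 0 0 0 1]
T2·T1 = [-1 0 0 0; 0 -5/13 12/13 0; 0 -12/13 -5/13 0; 0 0 0 1]
T3·…·T1 = [-1 0 0 0; 0 5/13 -12/13 0; 0 -12/13 -5/13 0; 0 0 0 1]
T4·…·T1 = [-1 0 0 0; 0 -5/13 12/13 0; 0 -12/13 -5/13 0; 0 0 0 1]
T5·…·T1 = [-1 10/13 -24/13 0; 0 -5/13 12/13 0; 0 -12/13 -5/13 0; 0 0 0 1]
det M = -1; M⁻¹ = [-1 -2 0 0; 0 -5/13 -12/13 0; 0 12/13 -5/13 0; 0 0 0 1]
M⁻¹ · (-66/13, 46/13, -124/65)ᵀ = (-2, 2/5, 4)ᵀ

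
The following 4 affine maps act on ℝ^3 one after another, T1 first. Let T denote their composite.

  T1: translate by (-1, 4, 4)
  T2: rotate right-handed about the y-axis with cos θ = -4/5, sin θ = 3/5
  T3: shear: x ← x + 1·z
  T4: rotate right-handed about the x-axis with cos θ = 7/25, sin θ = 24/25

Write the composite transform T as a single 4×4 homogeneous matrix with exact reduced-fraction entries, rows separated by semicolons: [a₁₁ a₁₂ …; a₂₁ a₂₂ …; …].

T = [-7/5 0 -1/5 3/5; 72/125 7/25 96/125 452/125; -21/125 24/25 -28/125 389/125; 0 0 0 1]

T1 = [1 0 0 -1; 0 1 0 4; 0 0 1 4; 0 0 0 1]
T2·T1 = [-4/5 0 3/5 16/5; 0 1 0 4; -3/5 0 -4/5 -13/5; 0 0 0 1]
T3·…·T1 = [-7/5 0 -1/5 3/5; 0 1 0 4; -3/5 0 -4/5 -13/5; 0 0 0 1]
T4·…·T1 = [-7/5 0 -1/5 3/5; 72/125 7/25 96/125 452/125; -21/125 24/25 -28/125 389/125; 0 0 0 1]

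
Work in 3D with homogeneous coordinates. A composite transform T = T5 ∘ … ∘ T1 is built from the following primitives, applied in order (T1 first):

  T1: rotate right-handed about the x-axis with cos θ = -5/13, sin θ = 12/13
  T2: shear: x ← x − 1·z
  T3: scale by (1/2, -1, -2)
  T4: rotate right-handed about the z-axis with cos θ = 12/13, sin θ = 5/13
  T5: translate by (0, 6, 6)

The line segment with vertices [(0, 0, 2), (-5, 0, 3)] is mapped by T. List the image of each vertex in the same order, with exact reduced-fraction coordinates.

image vertices: (-60/169, 1327/169, 98/13), (-480/169, 1321/169, 108/13)

T1 rotate right-handed about the x-axis with cos θ = -5/13, sin θ = 12/13: (0, 0, 2) → (0, -24/13, -10/13); (-5, 0, 3) → (-5, -36/13, -15/13)
T2 shear: x ← x − 1·z: (0, -24/13, -10/13) → (10/13, -24/13, -10/13); (-5, -36/13, -15/13) → (-50/13, -36/13, -15/13)
T3 scale by (1/2, -1, -2): (10/13, -24/13, -10/13) → (5/13, 24/13, 20/13); (-50/13, -36/13, -15/13) → (-25/13, 36/13, 30/13)
T4 rotate right-handed about the z-axis with cos θ = 12/13, sin θ = 5/13: (5/13, 24/13, 20/13) → (-60/169, 313/169, 20/13); (-25/13, 36/13, 30/13) → (-480/169, 307/169, 30/13)
T5 translate by (0, 6, 6): (-60/169, 313/169, 20/13) → (-60/169, 1327/169, 98/13); (-480/169, 307/169, 30/13) → (-480/169, 1321/169, 108/13)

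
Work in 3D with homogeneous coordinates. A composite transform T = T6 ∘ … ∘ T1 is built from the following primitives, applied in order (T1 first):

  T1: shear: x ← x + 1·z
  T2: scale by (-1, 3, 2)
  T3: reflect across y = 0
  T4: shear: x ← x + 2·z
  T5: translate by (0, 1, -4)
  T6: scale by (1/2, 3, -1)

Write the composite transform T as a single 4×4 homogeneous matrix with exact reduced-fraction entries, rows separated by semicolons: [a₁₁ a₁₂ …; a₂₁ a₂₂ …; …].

T = [-1/2 0 3/2 0; 0 -9 0 3; 0 0 -2 4; 0 0 0 1]

T1 = [1 0 1 0; 0 1 0 0; 0 0 1 0; 0 0 0 1]
T2·T1 = [-1 0 -1 0; 0 3 0 0; 0 0 2 0; 0 0 0 1]
T3·…·T1 = [-1 0 -1 0; 0 -3 0 0; 0 0 2 0; 0 0 0 1]
T4·…·T1 = [-1 0 3 0; 0 -3 0 0; 0 0 2 0; 0 0 0 1]
T5·…·T1 = [-1 0 3 0; 0 -3 0 1; 0 0 2 -4; 0 0 0 1]
T6·…·T1 = [-1/2 0 3/2 0; 0 -9 0 3; 0 0 -2 4; 0 0 0 1]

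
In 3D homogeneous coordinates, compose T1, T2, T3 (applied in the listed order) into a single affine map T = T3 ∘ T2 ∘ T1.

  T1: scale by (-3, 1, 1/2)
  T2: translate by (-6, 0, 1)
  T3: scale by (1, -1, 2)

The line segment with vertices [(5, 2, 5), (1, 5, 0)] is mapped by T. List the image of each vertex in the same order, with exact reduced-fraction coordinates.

T1 scale by (-3, 1, 1/2): (5, 2, 5) → (-15, 2, 5/2); (1, 5, 0) → (-3, 5, 0)
T2 translate by (-6, 0, 1): (-15, 2, 5/2) → (-21, 2, 7/2); (-3, 5, 0) → (-9, 5, 1)
T3 scale by (1, -1, 2): (-21, 2, 7/2) → (-21, -2, 7); (-9, 5, 1) → (-9, -5, 2)

image vertices: (-21, -2, 7), (-9, -5, 2)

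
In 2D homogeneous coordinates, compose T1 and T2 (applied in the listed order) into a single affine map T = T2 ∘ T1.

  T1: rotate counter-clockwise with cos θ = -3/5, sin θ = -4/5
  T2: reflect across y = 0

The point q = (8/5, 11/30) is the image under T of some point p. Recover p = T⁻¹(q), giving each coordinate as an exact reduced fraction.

p = (-2/3, 3/2)

T1 = [-3/5 4/5 0; -4/5 -3/5 0; 0 0 1]
T2·T1 = [-3/5 4/5 0; 4/5 3/5 0; 0 0 1]
det M = -1; M⁻¹ = [-3/5 4/5 0; 4/5 3/5 0; 0 0 1]
M⁻¹ · (8/5, 11/30)ᵀ = (-2/3, 3/2)ᵀ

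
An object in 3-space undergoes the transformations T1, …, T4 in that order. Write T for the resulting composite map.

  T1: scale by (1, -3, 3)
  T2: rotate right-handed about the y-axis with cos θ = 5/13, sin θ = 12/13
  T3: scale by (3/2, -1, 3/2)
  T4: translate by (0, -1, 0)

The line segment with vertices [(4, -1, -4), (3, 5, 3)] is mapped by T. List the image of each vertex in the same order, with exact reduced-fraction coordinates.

T1 scale by (1, -3, 3): (4, -1, -4) → (4, 3, -12); (3, 5, 3) → (3, -15, 9)
T2 rotate right-handed about the y-axis with cos θ = 5/13, sin θ = 12/13: (4, 3, -12) → (-124/13, 3, -108/13); (3, -15, 9) → (123/13, -15, 9/13)
T3 scale by (3/2, -1, 3/2): (-124/13, 3, -108/13) → (-186/13, -3, -162/13); (123/13, -15, 9/13) → (369/26, 15, 27/26)
T4 translate by (0, -1, 0): (-186/13, -3, -162/13) → (-186/13, -4, -162/13); (369/26, 15, 27/26) → (369/26, 14, 27/26)

image vertices: (-186/13, -4, -162/13), (369/26, 14, 27/26)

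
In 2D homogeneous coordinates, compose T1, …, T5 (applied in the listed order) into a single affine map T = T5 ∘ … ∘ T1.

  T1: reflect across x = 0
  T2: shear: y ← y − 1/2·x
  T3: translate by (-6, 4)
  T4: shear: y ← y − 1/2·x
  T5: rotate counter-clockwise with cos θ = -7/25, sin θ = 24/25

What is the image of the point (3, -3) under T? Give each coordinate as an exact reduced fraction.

T(p) = (-21/5, -53/5)

T1 reflect across x = 0: (3, -3) → (-3, -3)
T2 shear: y ← y − 1/2·x: (-3, -3) → (-3, -3/2)
T3 translate by (-6, 4): (-3, -3/2) → (-9, 5/2)
T4 shear: y ← y − 1/2·x: (-9, 5/2) → (-9, 7)
T5 rotate counter-clockwise with cos θ = -7/25, sin θ = 24/25: (-9, 7) → (-21/5, -53/5)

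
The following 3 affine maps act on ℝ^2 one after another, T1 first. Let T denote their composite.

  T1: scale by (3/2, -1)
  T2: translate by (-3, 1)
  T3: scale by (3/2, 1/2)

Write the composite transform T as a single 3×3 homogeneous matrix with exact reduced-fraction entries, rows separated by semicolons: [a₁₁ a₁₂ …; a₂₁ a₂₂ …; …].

T = [9/4 0 -9/2; 0 -1/2 1/2; 0 0 1]

T1 = [3/2 0 0; 0 -1 0; 0 0 1]
T2·T1 = [3/2 0 -3; 0 -1 1; 0 0 1]
T3·…·T1 = [9/4 0 -9/2; 0 -1/2 1/2; 0 0 1]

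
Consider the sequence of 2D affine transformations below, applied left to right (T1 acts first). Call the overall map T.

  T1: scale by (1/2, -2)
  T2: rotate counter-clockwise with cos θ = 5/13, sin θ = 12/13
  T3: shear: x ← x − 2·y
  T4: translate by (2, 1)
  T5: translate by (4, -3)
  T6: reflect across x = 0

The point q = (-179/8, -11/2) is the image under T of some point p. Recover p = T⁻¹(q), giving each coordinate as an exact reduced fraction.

p = (3/4, 5)

T1 = [1/2 0 0; 0 -2 0; 0 0 1]
T2·T1 = [5/26 24/13 0; 6/13 -10/13 0; 0 0 1]
T3·…·T1 = [-19/26 44/13 0; 6/13 -10/13 0; 0 0 1]
T4·…·T1 = [-19/26 44/13 2; 6/13 -10/13 1; 0 0 1]
T5·…·T1 = [-19/26 44/13 6; 6/13 -10/13 -2; 0 0 1]
T6·…·T1 = [19/26 -44/13 -6; 6/13 -10/13 -2; 0 0 1]
det M = 1; M⁻¹ = [-10/13 44/13 28/13; -6/13 19/26 -17/13; 0 0 1]
M⁻¹ · (-179/8, -11/2)ᵀ = (3/4, 5)ᵀ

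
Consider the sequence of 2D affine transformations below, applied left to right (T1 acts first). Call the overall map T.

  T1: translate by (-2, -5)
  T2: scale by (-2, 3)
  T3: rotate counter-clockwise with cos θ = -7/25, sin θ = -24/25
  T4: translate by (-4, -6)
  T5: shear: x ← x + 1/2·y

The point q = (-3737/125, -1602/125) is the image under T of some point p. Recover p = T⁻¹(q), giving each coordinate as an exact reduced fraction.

p = (-4, -3/5)

T1 = [1 0 -2; 0 1 -5; 0 0 1]
T2·T1 = [-2 0 4; 0 3 -15; 0 0 1]
T3·…·T1 = [14/25 72/25 -388/25; 48/25 -21/25 9/25; 0 0 1]
T4·…·T1 = [14/25 72/25 -488/25; 48/25 -21/25 -141/25; 0 0 1]
T5·…·T1 = [38/25 123/50 -1117/50; 48/25 -21/25 -141/25; 0 0 1]
det M = -6; M⁻¹ = [7/50 41/100 136/25; 8/25 -19/75 143/25; 0 0 1]
M⁻¹ · (-3737/125, -1602/125)ᵀ = (-4, -3/5)ᵀ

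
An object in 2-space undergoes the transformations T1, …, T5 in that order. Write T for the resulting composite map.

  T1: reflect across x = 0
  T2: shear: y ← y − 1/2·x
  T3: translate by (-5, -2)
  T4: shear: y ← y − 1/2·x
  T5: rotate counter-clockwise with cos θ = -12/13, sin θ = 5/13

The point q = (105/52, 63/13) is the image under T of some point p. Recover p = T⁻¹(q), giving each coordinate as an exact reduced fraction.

T1 = [-1 0 0; 0 1 0; 0 0 1]
T2·T1 = [-1 0 0; 1/2 1 0; 0 0 1]
T3·…·T1 = [-1 0 -5; 1/2 1 -2; 0 0 1]
T4·…·T1 = [-1 0 -5; 1 1 1/2; 0 0 1]
T5·…·T1 = [7/13 -5/13 115/26; -17/13 -12/13 -31/13; 0 0 1]
det M = -1; M⁻¹ = [12/13 -5/13 -5; -17/13 -7/13 9/2; 0 0 1]
M⁻¹ · (105/52, 63/13)ᵀ = (-5, -3/4)ᵀ

p = (-5, -3/4)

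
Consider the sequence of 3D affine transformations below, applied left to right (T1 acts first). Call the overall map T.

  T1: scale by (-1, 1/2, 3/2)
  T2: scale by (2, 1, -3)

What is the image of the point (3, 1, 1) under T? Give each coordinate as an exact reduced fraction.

T(p) = (-6, 1/2, -9/2)

T1 scale by (-1, 1/2, 3/2): (3, 1, 1) → (-3, 1/2, 3/2)
T2 scale by (2, 1, -3): (-3, 1/2, 3/2) → (-6, 1/2, -9/2)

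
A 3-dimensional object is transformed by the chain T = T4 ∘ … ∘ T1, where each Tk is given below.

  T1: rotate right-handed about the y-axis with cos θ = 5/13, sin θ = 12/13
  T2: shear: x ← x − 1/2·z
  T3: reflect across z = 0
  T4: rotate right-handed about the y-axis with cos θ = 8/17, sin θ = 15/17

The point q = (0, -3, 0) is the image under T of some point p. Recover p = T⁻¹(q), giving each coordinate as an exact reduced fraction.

p = (0, -3, 0)

T1 = [5/13 0 12/13 0; 0 1 0 0; -12/13 0 5/13 0; 0 0 0 1]
T2·T1 = [11/13 0 19/26 0; 0 1 0 0; -12/13 0 5/13 0; 0 0 0 1]
T3·…·T1 = [11/13 0 19/26 0; 0 1 0 0; 12/13 0 -5/13 0; 0 0 0 1]
T4·…·T1 = [268/221 0 1/221 0; 0 1 0 0; -69/221 0 -365/442 0; 0 0 0 1]
det M = -1; M⁻¹ = [365/442 0 1/221 0; 0 1 0 0; -69/221 0 -268/221 0; 0 0 0 1]
M⁻¹ · (0, -3, 0)ᵀ = (0, -3, 0)ᵀ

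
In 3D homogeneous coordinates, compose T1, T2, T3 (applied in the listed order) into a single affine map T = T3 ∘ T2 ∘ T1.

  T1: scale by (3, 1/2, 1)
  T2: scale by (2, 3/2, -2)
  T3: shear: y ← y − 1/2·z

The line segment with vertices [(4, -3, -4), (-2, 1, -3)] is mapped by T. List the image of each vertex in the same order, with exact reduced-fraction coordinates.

T1 scale by (3, 1/2, 1): (4, -3, -4) → (12, -3/2, -4); (-2, 1, -3) → (-6, 1/2, -3)
T2 scale by (2, 3/2, -2): (12, -3/2, -4) → (24, -9/4, 8); (-6, 1/2, -3) → (-12, 3/4, 6)
T3 shear: y ← y − 1/2·z: (24, -9/4, 8) → (24, -25/4, 8); (-12, 3/4, 6) → (-12, -9/4, 6)

image vertices: (24, -25/4, 8), (-12, -9/4, 6)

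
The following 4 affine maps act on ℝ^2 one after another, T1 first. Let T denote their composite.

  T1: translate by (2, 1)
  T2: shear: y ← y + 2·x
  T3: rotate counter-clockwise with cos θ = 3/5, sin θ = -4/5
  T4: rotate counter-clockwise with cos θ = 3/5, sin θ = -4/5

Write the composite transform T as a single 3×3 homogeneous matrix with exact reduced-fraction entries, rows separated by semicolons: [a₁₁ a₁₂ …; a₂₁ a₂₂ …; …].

T1 = [1 0 2; 0 1 1; 0 0 1]
T2·T1 = [1 0 2; 2 1 5; 0 0 1]
T3·…·T1 = [11/5 4/5 26/5; 2/5 3/5 7/5; 0 0 1]
T4·…·T1 = [41/25 24/25 106/25; -38/25 -7/25 -83/25; 0 0 1]

T = [41/25 24/25 106/25; -38/25 -7/25 -83/25; 0 0 1]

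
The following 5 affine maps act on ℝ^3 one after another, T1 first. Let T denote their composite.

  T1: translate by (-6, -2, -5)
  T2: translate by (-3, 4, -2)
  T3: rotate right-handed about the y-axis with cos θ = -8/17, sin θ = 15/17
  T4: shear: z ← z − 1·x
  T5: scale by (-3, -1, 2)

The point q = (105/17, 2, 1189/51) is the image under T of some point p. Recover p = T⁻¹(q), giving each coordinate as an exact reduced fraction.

T1 = [1 0 0 -6; 0 1 0 -2; 0 0 1 -5; 0 0 0 1]
T2·T1 = [1 0 0 -9; 0 1 0 2; 0 0 1 -7; 0 0 0 1]
T3·…·T1 = [-8/17 0 15/17 -33/17; 0 1 0 2; -15/17 0 -8/17 191/17; 0 0 0 1]
T4·…·T1 = [-8/17 0 15/17 -33/17; 0 1 0 2; -7/17 0 -23/17 224/17; 0 0 0 1]
T5·…·T1 = [24/17 0 -45/17 99/17; 0 -1 0 -2; -14/17 0 -46/17 448/17; 0 0 0 1]
det M = 6; M⁻¹ = [23/51 0 -15/34 9; 0 -1 0 -2; -7/51 0 -4/17 7; 0 0 0 1]
M⁻¹ · (105/17, 2, 1189/51)ᵀ = (3/2, -4, 2/3)ᵀ

p = (3/2, -4, 2/3)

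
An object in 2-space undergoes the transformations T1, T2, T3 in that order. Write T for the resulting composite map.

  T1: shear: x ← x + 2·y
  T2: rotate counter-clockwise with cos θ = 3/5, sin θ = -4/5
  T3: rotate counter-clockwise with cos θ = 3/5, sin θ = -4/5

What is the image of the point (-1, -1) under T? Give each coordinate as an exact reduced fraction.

T1 shear: x ← x + 2·y: (-1, -1) → (-3, -1)
T2 rotate counter-clockwise with cos θ = 3/5, sin θ = -4/5: (-3, -1) → (-13/5, 9/5)
T3 rotate counter-clockwise with cos θ = 3/5, sin θ = -4/5: (-13/5, 9/5) → (-3/25, 79/25)

T(p) = (-3/25, 79/25)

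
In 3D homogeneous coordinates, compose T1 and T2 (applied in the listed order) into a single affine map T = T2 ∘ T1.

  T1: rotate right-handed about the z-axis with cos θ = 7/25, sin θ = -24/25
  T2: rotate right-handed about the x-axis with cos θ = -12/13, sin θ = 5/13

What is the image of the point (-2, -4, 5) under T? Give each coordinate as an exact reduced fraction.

T1 rotate right-handed about the z-axis with cos θ = 7/25, sin θ = -24/25: (-2, -4, 5) → (-22/5, 4/5, 5)
T2 rotate right-handed about the x-axis with cos θ = -12/13, sin θ = 5/13: (-22/5, 4/5, 5) → (-22/5, -173/65, -56/13)

T(p) = (-22/5, -173/65, -56/13)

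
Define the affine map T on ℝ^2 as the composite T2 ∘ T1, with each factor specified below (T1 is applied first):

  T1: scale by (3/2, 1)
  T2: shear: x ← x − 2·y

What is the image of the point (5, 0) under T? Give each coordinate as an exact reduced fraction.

T1 scale by (3/2, 1): (5, 0) → (15/2, 0)
T2 shear: x ← x − 2·y: (15/2, 0) → (15/2, 0)

T(p) = (15/2, 0)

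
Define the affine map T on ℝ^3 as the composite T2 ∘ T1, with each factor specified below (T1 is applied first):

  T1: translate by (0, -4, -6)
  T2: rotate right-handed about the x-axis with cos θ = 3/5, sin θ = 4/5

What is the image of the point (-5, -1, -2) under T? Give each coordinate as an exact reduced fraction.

T(p) = (-5, 17/5, -44/5)

T1 translate by (0, -4, -6): (-5, -1, -2) → (-5, -5, -8)
T2 rotate right-handed about the x-axis with cos θ = 3/5, sin θ = 4/5: (-5, -5, -8) → (-5, 17/5, -44/5)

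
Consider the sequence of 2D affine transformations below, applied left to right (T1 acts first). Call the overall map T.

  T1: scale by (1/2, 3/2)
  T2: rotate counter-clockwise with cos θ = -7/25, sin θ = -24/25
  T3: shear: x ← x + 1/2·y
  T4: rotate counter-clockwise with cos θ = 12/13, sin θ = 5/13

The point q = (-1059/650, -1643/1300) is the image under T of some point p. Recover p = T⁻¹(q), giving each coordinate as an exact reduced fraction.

p = (2, -1)

T1 = [1/2 0 0; 0 3/2 0; 0 0 1]
T2·T1 = [-7/50 36/25 0; -12/25 -21/50 0; 0 0 1]
T3·…·T1 = [-19/50 123/100 0; -12/25 -21/50 0; 0 0 1]
T4·…·T1 = [-54/325 843/650 0; -383/650 111/1300 0; 0 0 1]
det M = 3/4; M⁻¹ = [37/325 -562/325 0; 766/975 -72/325 0; 0 0 1]
M⁻¹ · (-1059/650, -1643/1300)ᵀ = (2, -1)ᵀ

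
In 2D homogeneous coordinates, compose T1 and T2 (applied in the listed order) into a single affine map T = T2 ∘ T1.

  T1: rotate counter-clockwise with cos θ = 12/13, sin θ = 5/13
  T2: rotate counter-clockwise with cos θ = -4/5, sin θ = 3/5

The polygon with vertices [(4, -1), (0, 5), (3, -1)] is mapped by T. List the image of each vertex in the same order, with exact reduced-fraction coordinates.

image vertices: (-236/65, 127/65), (-16/13, -63/13), (-173/65, 111/65)

T1 rotate counter-clockwise with cos θ = 12/13, sin θ = 5/13: (4, -1) → (53/13, 8/13); (0, 5) → (-25/13, 60/13); (3, -1) → (41/13, 3/13)
T2 rotate counter-clockwise with cos θ = -4/5, sin θ = 3/5: (53/13, 8/13) → (-236/65, 127/65); (-25/13, 60/13) → (-16/13, -63/13); (41/13, 3/13) → (-173/65, 111/65)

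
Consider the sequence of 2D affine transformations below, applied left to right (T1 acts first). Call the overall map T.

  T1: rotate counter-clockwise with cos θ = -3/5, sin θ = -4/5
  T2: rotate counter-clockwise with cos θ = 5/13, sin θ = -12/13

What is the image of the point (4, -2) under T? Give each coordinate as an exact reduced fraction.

T1 rotate counter-clockwise with cos θ = -3/5, sin θ = -4/5: (4, -2) → (-4, -2)
T2 rotate counter-clockwise with cos θ = 5/13, sin θ = -12/13: (-4, -2) → (-44/13, 38/13)

T(p) = (-44/13, 38/13)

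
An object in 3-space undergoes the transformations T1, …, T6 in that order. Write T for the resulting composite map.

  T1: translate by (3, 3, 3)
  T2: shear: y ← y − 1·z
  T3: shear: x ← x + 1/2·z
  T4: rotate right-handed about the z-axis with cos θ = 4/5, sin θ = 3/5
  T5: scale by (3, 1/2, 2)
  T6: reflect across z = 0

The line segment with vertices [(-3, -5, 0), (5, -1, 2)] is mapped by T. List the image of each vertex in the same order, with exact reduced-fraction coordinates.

T1 translate by (3, 3, 3): (-3, -5, 0) → (0, -2, 3); (5, -1, 2) → (8, 2, 5)
T2 shear: y ← y − 1·z: (0, -2, 3) → (0, -5, 3); (8, 2, 5) → (8, -3, 5)
T3 shear: x ← x + 1/2·z: (0, -5, 3) → (3/2, -5, 3); (8, -3, 5) → (21/2, -3, 5)
T4 rotate right-handed about the z-axis with cos θ = 4/5, sin θ = 3/5: (3/2, -5, 3) → (21/5, -31/10, 3); (21/2, -3, 5) → (51/5, 39/10, 5)
T5 scale by (3, 1/2, 2): (21/5, -31/10, 3) → (63/5, -31/20, 6); (51/5, 39/10, 5) → (153/5, 39/20, 10)
T6 reflect across z = 0: (63/5, -31/20, 6) → (63/5, -31/20, -6); (153/5, 39/20, 10) → (153/5, 39/20, -10)

image vertices: (63/5, -31/20, -6), (153/5, 39/20, -10)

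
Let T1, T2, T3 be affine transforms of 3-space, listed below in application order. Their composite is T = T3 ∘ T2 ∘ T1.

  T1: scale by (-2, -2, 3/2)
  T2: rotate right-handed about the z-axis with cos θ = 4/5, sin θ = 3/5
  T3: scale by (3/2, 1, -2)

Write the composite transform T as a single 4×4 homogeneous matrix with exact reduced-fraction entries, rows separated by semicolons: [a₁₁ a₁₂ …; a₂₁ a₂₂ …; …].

T = [-12/5 9/5 0 0; -6/5 -8/5 0 0; 0 0 -3 0; 0 0 0 1]

T1 = [-2 0 0 0; 0 -2 0 0; 0 0 3/2 0; 0 0 0 1]
T2·T1 = [-8/5 6/5 0 0; -6/5 -8/5 0 0; 0 0 3/2 0; 0 0 0 1]
T3·…·T1 = [-12/5 9/5 0 0; -6/5 -8/5 0 0; 0 0 -3 0; 0 0 0 1]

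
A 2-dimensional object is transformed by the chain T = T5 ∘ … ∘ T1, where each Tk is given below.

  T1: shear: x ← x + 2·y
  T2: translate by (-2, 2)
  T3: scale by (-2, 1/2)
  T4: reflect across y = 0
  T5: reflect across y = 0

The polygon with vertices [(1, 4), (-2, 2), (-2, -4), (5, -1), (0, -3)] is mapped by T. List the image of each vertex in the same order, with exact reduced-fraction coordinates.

image vertices: (-14, 3), (0, 2), (24, -1), (-2, 1/2), (16, -1/2)

T1 shear: x ← x + 2·y: (1, 4) → (9, 4); (-2, 2) → (2, 2); (-2, -4) → (-10, -4); (5, -1) → (3, -1); (0, -3) → (-6, -3)
T2 translate by (-2, 2): (9, 4) → (7, 6); (2, 2) → (0, 4); (-10, -4) → (-12, -2); (3, -1) → (1, 1); (-6, -3) → (-8, -1)
T3 scale by (-2, 1/2): (7, 6) → (-14, 3); (0, 4) → (0, 2); (-12, -2) → (24, -1); (1, 1) → (-2, 1/2); (-8, -1) → (16, -1/2)
T4 reflect across y = 0: (-14, 3) → (-14, -3); (0, 2) → (0, -2); (24, -1) → (24, 1); (-2, 1/2) → (-2, -1/2); (16, -1/2) → (16, 1/2)
T5 reflect across y = 0: (-14, -3) → (-14, 3); (0, -2) → (0, 2); (24, 1) → (24, -1); (-2, -1/2) → (-2, 1/2); (16, 1/2) → (16, -1/2)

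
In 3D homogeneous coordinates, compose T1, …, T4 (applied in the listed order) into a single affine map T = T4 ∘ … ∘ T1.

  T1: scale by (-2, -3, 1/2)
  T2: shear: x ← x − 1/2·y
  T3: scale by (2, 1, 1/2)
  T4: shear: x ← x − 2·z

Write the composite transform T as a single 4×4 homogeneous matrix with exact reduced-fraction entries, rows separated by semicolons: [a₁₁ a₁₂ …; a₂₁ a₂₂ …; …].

T1 = [-2 0 0 0; 0 -3 0 0; 0 0 1/2 0; 0 0 0 1]
T2·T1 = [-2 3/2 0 0; 0 -3 0 0; 0 0 1/2 0; 0 0 0 1]
T3·…·T1 = [-4 3 0 0; 0 -3 0 0; 0 0 1/4 0; 0 0 0 1]
T4·…·T1 = [-4 3 -1/2 0; 0 -3 0 0; 0 0 1/4 0; 0 0 0 1]

T = [-4 3 -1/2 0; 0 -3 0 0; 0 0 1/4 0; 0 0 0 1]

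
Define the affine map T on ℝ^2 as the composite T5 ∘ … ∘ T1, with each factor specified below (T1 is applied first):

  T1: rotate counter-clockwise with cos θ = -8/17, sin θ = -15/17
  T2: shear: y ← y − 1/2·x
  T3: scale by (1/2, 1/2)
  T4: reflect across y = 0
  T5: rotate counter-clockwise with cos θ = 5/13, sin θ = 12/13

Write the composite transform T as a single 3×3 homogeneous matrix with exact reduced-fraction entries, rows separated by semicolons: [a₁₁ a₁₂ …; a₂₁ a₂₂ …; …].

T1 = [-8/17 15/17 0; -15/17 -8/17 0; 0 0 1]
T2·T1 = [-8/17 15/17 0; -11/17 -31/34 0; 0 0 1]
T3·…·T1 = [-4/17 15/34 0; -11/34 -31/68 0; 0 0 1]
T4·…·T1 = [-4/17 15/34 0; 11/34 31/68 0; 0 0 1]
T5·…·T1 = [-86/221 -111/442 0; -41/442 515/884 0; 0 0 1]

T = [-86/221 -111/442 0; -41/442 515/884 0; 0 0 1]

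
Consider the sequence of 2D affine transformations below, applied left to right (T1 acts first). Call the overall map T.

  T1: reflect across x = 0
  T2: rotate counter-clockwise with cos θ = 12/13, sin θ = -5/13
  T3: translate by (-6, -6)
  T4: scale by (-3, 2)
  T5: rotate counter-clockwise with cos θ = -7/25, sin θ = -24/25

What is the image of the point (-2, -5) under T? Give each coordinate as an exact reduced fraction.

T(p) = (-8763/325, -3616/325)

T1 reflect across x = 0: (-2, -5) → (2, -5)
T2 rotate counter-clockwise with cos θ = 12/13, sin θ = -5/13: (2, -5) → (-1/13, -70/13)
T3 translate by (-6, -6): (-1/13, -70/13) → (-79/13, -148/13)
T4 scale by (-3, 2): (-79/13, -148/13) → (237/13, -296/13)
T5 rotate counter-clockwise with cos θ = -7/25, sin θ = -24/25: (237/13, -296/13) → (-8763/325, -3616/325)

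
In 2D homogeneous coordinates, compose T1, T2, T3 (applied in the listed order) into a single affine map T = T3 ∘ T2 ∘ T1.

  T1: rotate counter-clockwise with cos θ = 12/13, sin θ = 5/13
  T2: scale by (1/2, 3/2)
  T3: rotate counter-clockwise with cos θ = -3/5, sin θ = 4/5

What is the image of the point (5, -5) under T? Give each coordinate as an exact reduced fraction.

T1 rotate counter-clockwise with cos θ = 12/13, sin θ = 5/13: (5, -5) → (85/13, -35/13)
T2 scale by (1/2, 3/2): (85/13, -35/13) → (85/26, -105/26)
T3 rotate counter-clockwise with cos θ = -3/5, sin θ = 4/5: (85/26, -105/26) → (33/26, 131/26)

T(p) = (33/26, 131/26)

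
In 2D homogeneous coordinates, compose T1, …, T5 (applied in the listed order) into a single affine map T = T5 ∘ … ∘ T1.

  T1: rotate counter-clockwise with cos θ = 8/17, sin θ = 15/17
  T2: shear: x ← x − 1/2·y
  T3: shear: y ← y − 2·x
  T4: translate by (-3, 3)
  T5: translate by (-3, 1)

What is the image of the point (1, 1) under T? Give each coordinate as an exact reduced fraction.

T(p) = (-241/34, 128/17)

T1 rotate counter-clockwise with cos θ = 8/17, sin θ = 15/17: (1, 1) → (-7/17, 23/17)
T2 shear: x ← x − 1/2·y: (-7/17, 23/17) → (-37/34, 23/17)
T3 shear: y ← y − 2·x: (-37/34, 23/17) → (-37/34, 60/17)
T4 translate by (-3, 3): (-37/34, 60/17) → (-139/34, 111/17)
T5 translate by (-3, 1): (-139/34, 111/17) → (-241/34, 128/17)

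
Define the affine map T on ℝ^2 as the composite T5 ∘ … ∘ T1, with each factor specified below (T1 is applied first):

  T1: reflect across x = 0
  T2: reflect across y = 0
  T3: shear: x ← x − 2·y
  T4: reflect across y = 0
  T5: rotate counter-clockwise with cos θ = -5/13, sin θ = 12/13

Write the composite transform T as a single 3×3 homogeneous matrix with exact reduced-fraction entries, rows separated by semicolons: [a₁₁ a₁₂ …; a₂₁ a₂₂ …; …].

T = [5/13 -22/13 0; -12/13 19/13 0; 0 0 1]

T1 = [-1 0 0; 0 1 0; 0 0 1]
T2·T1 = [-1 0 0; 0 -1 0; 0 0 1]
T3·…·T1 = [-1 2 0; 0 -1 0; 0 0 1]
T4·…·T1 = [-1 2 0; 0 1 0; 0 0 1]
T5·…·T1 = [5/13 -22/13 0; -12/13 19/13 0; 0 0 1]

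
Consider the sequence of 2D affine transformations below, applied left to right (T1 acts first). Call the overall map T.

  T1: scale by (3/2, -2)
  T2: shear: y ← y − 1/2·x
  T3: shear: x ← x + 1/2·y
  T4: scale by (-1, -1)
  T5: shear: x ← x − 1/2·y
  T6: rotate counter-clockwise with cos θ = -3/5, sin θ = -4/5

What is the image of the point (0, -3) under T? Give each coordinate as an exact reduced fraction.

T1 scale by (3/2, -2): (0, -3) → (0, 6)
T2 shear: y ← y − 1/2·x: (0, 6) → (0, 6)
T3 shear: x ← x + 1/2·y: (0, 6) → (3, 6)
T4 scale by (-1, -1): (3, 6) → (-3, -6)
T5 shear: x ← x − 1/2·y: (-3, -6) → (0, -6)
T6 rotate counter-clockwise with cos θ = -3/5, sin θ = -4/5: (0, -6) → (-24/5, 18/5)

T(p) = (-24/5, 18/5)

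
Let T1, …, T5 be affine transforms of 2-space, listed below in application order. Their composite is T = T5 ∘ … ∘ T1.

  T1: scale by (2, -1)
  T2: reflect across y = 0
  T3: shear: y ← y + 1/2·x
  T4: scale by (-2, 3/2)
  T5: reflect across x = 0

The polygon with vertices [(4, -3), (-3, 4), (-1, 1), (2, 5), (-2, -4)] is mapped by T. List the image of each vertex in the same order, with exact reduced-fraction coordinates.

image vertices: (16, 3/2), (-12, 3/2), (-4, 0), (8, 21/2), (-8, -9)

T1 scale by (2, -1): (4, -3) → (8, 3); (-3, 4) → (-6, -4); (-1, 1) → (-2, -1); (2, 5) → (4, -5); (-2, -4) → (-4, 4)
T2 reflect across y = 0: (8, 3) → (8, -3); (-6, -4) → (-6, 4); (-2, -1) → (-2, 1); (4, -5) → (4, 5); (-4, 4) → (-4, -4)
T3 shear: y ← y + 1/2·x: (8, -3) → (8, 1); (-6, 4) → (-6, 1); (-2, 1) → (-2, 0); (4, 5) → (4, 7); (-4, -4) → (-4, -6)
T4 scale by (-2, 3/2): (8, 1) → (-16, 3/2); (-6, 1) → (12, 3/2); (-2, 0) → (4, 0); (4, 7) → (-8, 21/2); (-4, -6) → (8, -9)
T5 reflect across x = 0: (-16, 3/2) → (16, 3/2); (12, 3/2) → (-12, 3/2); (4, 0) → (-4, 0); (-8, 21/2) → (8, 21/2); (8, -9) → (-8, -9)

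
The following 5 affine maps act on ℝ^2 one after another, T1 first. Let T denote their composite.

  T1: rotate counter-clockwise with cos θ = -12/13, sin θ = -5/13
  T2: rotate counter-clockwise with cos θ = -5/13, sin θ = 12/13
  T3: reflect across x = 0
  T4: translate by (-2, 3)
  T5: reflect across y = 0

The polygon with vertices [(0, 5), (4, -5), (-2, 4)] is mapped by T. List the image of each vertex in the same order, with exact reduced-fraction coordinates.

T1 rotate counter-clockwise with cos θ = -12/13, sin θ = -5/13: (0, 5) → (25/13, -60/13); (4, -5) → (-73/13, 40/13); (-2, 4) → (44/13, -38/13)
T2 rotate counter-clockwise with cos θ = -5/13, sin θ = 12/13: (25/13, -60/13) → (595/169, 600/169); (-73/13, 40/13) → (-115/169, -1076/169); (44/13, -38/13) → (236/169, 718/169)
T3 reflect across x = 0: (595/169, 600/169) → (-595/169, 600/169); (-115/169, -1076/169) → (115/169, -1076/169); (236/169, 718/169) → (-236/169, 718/169)
T4 translate by (-2, 3): (-595/169, 600/169) → (-933/169, 1107/169); (115/169, -1076/169) → (-223/169, -569/169); (-236/169, 718/169) → (-574/169, 1225/169)
T5 reflect across y = 0: (-933/169, 1107/169) → (-933/169, -1107/169); (-223/169, -569/169) → (-223/169, 569/169); (-574/169, 1225/169) → (-574/169, -1225/169)

image vertices: (-933/169, -1107/169), (-223/169, 569/169), (-574/169, -1225/169)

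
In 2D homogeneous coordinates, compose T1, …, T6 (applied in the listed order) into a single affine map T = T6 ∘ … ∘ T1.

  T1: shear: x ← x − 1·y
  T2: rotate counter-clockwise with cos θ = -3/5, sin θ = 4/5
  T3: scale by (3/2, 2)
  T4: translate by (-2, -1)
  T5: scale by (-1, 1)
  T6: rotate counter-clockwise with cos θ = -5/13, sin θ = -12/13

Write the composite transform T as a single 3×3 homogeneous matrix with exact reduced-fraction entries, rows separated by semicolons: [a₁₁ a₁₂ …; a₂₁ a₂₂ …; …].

T = [147/130 -27/10 -22/13; -94/65 4/5 -19/13; 0 0 1]

T1 = [1 -1 0; 0 1 0; 0 0 1]
T2·T1 = [-3/5 -1/5 0; 4/5 -7/5 0; 0 0 1]
T3·…·T1 = [-9/10 -3/10 0; 8/5 -14/5 0; 0 0 1]
T4·…·T1 = [-9/10 -3/10 -2; 8/5 -14/5 -1; 0 0 1]
T5·…·T1 = [9/10 3/10 2; 8/5 -14/5 -1; 0 0 1]
T6·…·T1 = [147/130 -27/10 -22/13; -94/65 4/5 -19/13; 0 0 1]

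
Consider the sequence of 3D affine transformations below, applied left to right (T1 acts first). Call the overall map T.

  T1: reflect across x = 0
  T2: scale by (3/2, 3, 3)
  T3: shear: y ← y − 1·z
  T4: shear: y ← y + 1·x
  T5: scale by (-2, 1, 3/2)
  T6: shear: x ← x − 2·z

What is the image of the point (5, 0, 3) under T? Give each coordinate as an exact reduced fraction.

T(p) = (-12, -33/2, 27/2)

T1 reflect across x = 0: (5, 0, 3) → (-5, 0, 3)
T2 scale by (3/2, 3, 3): (-5, 0, 3) → (-15/2, 0, 9)
T3 shear: y ← y − 1·z: (-15/2, 0, 9) → (-15/2, -9, 9)
T4 shear: y ← y + 1·x: (-15/2, -9, 9) → (-15/2, -33/2, 9)
T5 scale by (-2, 1, 3/2): (-15/2, -33/2, 9) → (15, -33/2, 27/2)
T6 shear: x ← x − 2·z: (15, -33/2, 27/2) → (-12, -33/2, 27/2)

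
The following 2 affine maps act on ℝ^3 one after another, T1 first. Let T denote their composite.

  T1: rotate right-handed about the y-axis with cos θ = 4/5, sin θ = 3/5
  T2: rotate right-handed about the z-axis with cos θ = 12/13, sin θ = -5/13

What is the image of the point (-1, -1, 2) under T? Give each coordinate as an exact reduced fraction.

T(p) = (-1/65, -14/13, 11/5)

T1 rotate right-handed about the y-axis with cos θ = 4/5, sin θ = 3/5: (-1, -1, 2) → (2/5, -1, 11/5)
T2 rotate right-handed about the z-axis with cos θ = 12/13, sin θ = -5/13: (2/5, -1, 11/5) → (-1/65, -14/13, 11/5)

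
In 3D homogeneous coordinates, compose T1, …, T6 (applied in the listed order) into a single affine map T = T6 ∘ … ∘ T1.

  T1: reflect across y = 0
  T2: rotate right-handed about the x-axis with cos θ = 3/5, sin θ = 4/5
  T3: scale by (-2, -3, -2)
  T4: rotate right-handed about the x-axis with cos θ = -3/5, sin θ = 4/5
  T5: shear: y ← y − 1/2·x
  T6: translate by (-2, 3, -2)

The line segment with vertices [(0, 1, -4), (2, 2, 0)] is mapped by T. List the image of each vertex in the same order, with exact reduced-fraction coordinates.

image vertices: (-2, 64/25, -302/25), (-6, 7/25, -26/25)

T1 reflect across y = 0: (0, 1, -4) → (0, -1, -4); (2, 2, 0) → (2, -2, 0)
T2 rotate right-handed about the x-axis with cos θ = 3/5, sin θ = 4/5: (0, -1, -4) → (0, 13/5, -16/5); (2, -2, 0) → (2, -6/5, -8/5)
T3 scale by (-2, -3, -2): (0, 13/5, -16/5) → (0, -39/5, 32/5); (2, -6/5, -8/5) → (-4, 18/5, 16/5)
T4 rotate right-handed about the x-axis with cos θ = -3/5, sin θ = 4/5: (0, -39/5, 32/5) → (0, -11/25, -252/25); (-4, 18/5, 16/5) → (-4, -118/25, 24/25)
T5 shear: y ← y − 1/2·x: (0, -11/25, -252/25) → (0, -11/25, -252/25); (-4, -118/25, 24/25) → (-4, -68/25, 24/25)
T6 translate by (-2, 3, -2): (0, -11/25, -252/25) → (-2, 64/25, -302/25); (-4, -68/25, 24/25) → (-6, 7/25, -26/25)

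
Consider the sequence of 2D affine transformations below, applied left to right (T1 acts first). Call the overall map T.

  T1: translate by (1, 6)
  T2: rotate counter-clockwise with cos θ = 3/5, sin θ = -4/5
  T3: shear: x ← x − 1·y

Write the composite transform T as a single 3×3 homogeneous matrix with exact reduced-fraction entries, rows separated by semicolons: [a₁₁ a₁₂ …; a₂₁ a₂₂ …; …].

T = [7/5 1/5 13/5; -4/5 3/5 14/5; 0 0 1]

T1 = [1 0 1; 0 1 6; 0 0 1]
T2·T1 = [3/5 4/5 27/5; -4/5 3/5 14/5; 0 0 1]
T3·…·T1 = [7/5 1/5 13/5; -4/5 3/5 14/5; 0 0 1]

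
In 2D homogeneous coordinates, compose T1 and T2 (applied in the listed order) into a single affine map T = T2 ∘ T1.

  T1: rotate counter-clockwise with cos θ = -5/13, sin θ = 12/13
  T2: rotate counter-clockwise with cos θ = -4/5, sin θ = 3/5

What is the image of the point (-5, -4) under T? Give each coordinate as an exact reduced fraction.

T(p) = (-172/65, 379/65)

T1 rotate counter-clockwise with cos θ = -5/13, sin θ = 12/13: (-5, -4) → (73/13, -40/13)
T2 rotate counter-clockwise with cos θ = -4/5, sin θ = 3/5: (73/13, -40/13) → (-172/65, 379/65)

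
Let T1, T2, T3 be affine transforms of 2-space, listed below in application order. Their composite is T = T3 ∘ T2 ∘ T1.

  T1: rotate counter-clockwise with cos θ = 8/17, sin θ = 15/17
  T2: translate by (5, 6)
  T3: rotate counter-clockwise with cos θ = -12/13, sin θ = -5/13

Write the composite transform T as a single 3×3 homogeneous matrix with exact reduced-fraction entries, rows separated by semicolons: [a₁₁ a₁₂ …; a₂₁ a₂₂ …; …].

T = [-21/221 220/221 -30/13; -220/221 -21/221 -97/13; 0 0 1]

T1 = [8/17 -15/17 0; 15/17 8/17 0; 0 0 1]
T2·T1 = [8/17 -15/17 5; 15/17 8/17 6; 0 0 1]
T3·…·T1 = [-21/221 220/221 -30/13; -220/221 -21/221 -97/13; 0 0 1]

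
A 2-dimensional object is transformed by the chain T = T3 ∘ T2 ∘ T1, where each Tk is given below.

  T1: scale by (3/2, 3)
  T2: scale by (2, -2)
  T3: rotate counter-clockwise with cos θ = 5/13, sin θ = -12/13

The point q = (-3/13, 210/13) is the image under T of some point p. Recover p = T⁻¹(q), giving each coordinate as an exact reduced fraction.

p = (-5, -1)

T1 = [3/2 0 0; 0 3 0; 0 0 1]
T2·T1 = [3 0 0; 0 -6 0; 0 0 1]
T3·…·T1 = [15/13 -72/13 0; -36/13 -30/13 0; 0 0 1]
det M = -18; M⁻¹ = [5/39 -4/13 0; -2/13 -5/78 0; 0 0 1]
M⁻¹ · (-3/13, 210/13)ᵀ = (-5, -1)ᵀ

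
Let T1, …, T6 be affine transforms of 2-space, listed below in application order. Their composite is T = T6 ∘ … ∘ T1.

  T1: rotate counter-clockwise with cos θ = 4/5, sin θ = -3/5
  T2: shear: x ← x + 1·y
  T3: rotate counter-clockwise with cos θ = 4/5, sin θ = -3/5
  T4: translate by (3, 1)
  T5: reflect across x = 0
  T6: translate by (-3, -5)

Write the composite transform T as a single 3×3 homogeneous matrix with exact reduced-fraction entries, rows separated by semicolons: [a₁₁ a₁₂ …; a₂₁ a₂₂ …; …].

T = [1/5 -8/5 -6; -3/5 -1/5 -4; 0 0 1]

T1 = [4/5 3/5 0; -3/5 4/5 0; 0 0 1]
T2·T1 = [1/5 7/5 0; -3/5 4/5 0; 0 0 1]
T3·…·T1 = [-1/5 8/5 0; -3/5 -1/5 0; 0 0 1]
T4·…·T1 = [-1/5 8/5 3; -3/5 -1/5 1; 0 0 1]
T5·…·T1 = [1/5 -8/5 -3; -3/5 -1/5 1; 0 0 1]
T6·…·T1 = [1/5 -8/5 -6; -3/5 -1/5 -4; 0 0 1]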